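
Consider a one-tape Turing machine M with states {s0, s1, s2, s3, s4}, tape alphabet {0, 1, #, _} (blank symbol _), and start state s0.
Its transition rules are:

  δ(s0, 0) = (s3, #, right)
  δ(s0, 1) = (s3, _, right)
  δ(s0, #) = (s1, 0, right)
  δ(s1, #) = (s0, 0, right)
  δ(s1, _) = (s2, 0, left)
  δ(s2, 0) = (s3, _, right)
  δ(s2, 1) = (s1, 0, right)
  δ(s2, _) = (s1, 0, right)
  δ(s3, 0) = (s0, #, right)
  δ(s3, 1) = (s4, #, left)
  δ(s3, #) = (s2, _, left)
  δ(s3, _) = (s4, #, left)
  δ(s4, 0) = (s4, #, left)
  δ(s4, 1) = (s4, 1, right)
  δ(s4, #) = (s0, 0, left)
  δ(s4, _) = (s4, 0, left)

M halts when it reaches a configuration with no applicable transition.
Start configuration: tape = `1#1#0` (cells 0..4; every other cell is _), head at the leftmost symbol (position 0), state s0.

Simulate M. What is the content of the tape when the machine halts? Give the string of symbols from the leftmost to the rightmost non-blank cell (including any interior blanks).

#_00#

s0 | [1]#1#0_   read 1 → write _, move right, go to s3
s3 | _[#]1#0_   read # → write _, move left, go to s2
s2 | [_]_1#0_   read _ → write 0, move right, go to s1
s1 | 0[_]1#0_   read _ → write 0, move left, go to s2
s2 | [0]01#0_   read 0 → write _, move right, go to s3
s3 | _[0]1#0_   read 0 → write #, move right, go to s0
s0 | _#[1]#0_   read 1 → write _, move right, go to s3
s3 | _#_[#]0_   read # → write _, move left, go to s2
s2 | _#[_]_0_   read _ → write 0, move right, go to s1
s1 | _#0[_]0_   read _ → write 0, move left, go to s2
s2 | _#[0]00_   read 0 → write _, move right, go to s3
s3 | _#_[0]0_   read 0 → write #, move right, go to s0
s0 | _#_#[0]_   read 0 → write #, move right, go to s3
s3 | _#_##[_]   read _ → write #, move left, go to s4
s4 | _#_#[#]#   read # → write 0, move left, go to s0
s0 | _#_[#]0#   read # → write 0, move right, go to s1
s1 | _#_0[0]#
The non-blank tape span at halt is #_00#.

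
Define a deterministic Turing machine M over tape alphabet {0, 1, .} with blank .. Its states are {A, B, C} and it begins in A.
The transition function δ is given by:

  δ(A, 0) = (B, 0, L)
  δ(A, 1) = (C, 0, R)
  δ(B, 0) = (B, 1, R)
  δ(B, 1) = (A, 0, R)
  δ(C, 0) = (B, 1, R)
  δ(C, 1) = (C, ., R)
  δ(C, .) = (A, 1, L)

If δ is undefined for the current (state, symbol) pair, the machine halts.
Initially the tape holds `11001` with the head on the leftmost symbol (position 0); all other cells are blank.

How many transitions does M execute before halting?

5

A | [1]1001.   read 1 → write 0, move R, go to C
C | 0[1]001.   read 1 → write ., move R, go to C
C | 0.[0]01.   read 0 → write 1, move R, go to B
B | 0.1[0]1.   read 0 → write 1, move R, go to B
B | 0.11[1].   read 1 → write 0, move R, go to A
A | 0.110[.]
M halts after 5 transitions.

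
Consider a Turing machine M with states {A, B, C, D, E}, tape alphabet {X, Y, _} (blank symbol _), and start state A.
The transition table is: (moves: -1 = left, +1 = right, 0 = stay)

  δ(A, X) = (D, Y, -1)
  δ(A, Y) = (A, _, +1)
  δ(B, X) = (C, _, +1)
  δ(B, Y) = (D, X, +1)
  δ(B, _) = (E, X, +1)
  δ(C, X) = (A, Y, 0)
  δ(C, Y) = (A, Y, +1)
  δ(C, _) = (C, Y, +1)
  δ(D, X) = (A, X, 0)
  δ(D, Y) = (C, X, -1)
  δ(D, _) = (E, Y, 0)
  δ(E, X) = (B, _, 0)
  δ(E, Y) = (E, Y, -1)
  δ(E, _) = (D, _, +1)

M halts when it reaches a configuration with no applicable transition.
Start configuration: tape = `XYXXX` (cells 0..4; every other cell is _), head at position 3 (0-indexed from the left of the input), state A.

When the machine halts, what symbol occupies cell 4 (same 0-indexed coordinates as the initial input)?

state=A head=3 tape=_XYX[X]X_   (A,X)→(D,Y,-1)
state=D head=2 tape=_XY[X]YX_   (D,X)→(A,X,0)
state=A head=2 tape=_XY[X]YX_   (A,X)→(D,Y,-1)
state=D head=1 tape=_X[Y]YYX_   (D,Y)→(C,X,-1)
state=C head=0 tape=_[X]XYYX_   (C,X)→(A,Y,0)
state=A head=0 tape=_[Y]XYYX_   (A,Y)→(A,_,+1)
state=A head=1 tape=__[X]YYX_   (A,X)→(D,Y,-1)
state=D head=0 tape=_[_]YYYX_   (D,_)→(E,Y,0)
state=E head=0 tape=_[Y]YYYX_   (E,Y)→(E,Y,-1)
state=E head=-1 tape=[_]YYYYX_   (E,_)→(D,_,+1)
state=D head=0 tape=_[Y]YYYX_   (D,Y)→(C,X,-1)
state=C head=-1 tape=[_]XYYYX_   (C,_)→(C,Y,+1)
state=C head=0 tape=Y[X]YYYX_   (C,X)→(A,Y,0)
state=A head=0 tape=Y[Y]YYYX_   (A,Y)→(A,_,+1)
state=A head=1 tape=Y_[Y]YYX_   (A,Y)→(A,_,+1)
state=A head=2 tape=Y__[Y]YX_   (A,Y)→(A,_,+1)
state=A head=3 tape=Y___[Y]X_   (A,Y)→(A,_,+1)
state=A head=4 tape=Y____[X]_   (A,X)→(D,Y,-1)
state=D head=3 tape=Y___[_]Y_   (D,_)→(E,Y,0)
state=E head=3 tape=Y___[Y]Y_   (E,Y)→(E,Y,-1)
state=E head=2 tape=Y__[_]YY_   (E,_)→(D,_,+1)
state=D head=3 tape=Y___[Y]Y_   (D,Y)→(C,X,-1)
state=C head=2 tape=Y__[_]XY_   (C,_)→(C,Y,+1)
state=C head=3 tape=Y__Y[X]Y_   (C,X)→(A,Y,0)
state=A head=3 tape=Y__Y[Y]Y_   (A,Y)→(A,_,+1)
state=A head=4 tape=Y__Y_[Y]_   (A,Y)→(A,_,+1)
state=A head=5 tape=Y__Y__[_]
Cell 4 holds _ when M halts.

_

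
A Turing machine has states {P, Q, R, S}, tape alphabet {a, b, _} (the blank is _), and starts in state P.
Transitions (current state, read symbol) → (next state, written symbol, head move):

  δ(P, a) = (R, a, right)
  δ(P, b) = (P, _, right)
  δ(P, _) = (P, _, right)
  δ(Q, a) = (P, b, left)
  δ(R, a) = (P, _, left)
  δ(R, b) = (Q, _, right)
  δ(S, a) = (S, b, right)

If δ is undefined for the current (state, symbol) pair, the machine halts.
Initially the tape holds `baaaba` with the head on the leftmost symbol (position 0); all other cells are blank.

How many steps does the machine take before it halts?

state=P head=0 tape=[b]aaaba   (P,b)→(P,_,right)
state=P head=1 tape=_[a]aaba   (P,a)→(R,a,right)
state=R head=2 tape=_a[a]aba   (R,a)→(P,_,left)
state=P head=1 tape=_[a]_aba   (P,a)→(R,a,right)
state=R head=2 tape=_a[_]aba
M halts after 4 transitions.

4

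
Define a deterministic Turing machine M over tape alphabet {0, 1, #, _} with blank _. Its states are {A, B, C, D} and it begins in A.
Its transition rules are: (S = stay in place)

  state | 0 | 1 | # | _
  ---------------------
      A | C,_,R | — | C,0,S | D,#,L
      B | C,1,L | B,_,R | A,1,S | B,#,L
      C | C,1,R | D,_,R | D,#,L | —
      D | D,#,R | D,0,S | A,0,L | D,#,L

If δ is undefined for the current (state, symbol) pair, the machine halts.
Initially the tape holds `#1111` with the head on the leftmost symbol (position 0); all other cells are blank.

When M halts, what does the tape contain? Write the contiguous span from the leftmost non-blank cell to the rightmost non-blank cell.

state=A head=0 tape=[#]1111__   (A,#)→(C,0,S)
state=C head=0 tape=[0]1111__   (C,0)→(C,1,R)
state=C head=1 tape=1[1]111__   (C,1)→(D,_,R)
state=D head=2 tape=1_[1]11__   (D,1)→(D,0,S)
state=D head=2 tape=1_[0]11__   (D,0)→(D,#,R)
state=D head=3 tape=1_#[1]1__   (D,1)→(D,0,S)
state=D head=3 tape=1_#[0]1__   (D,0)→(D,#,R)
state=D head=4 tape=1_##[1]__   (D,1)→(D,0,S)
state=D head=4 tape=1_##[0]__   (D,0)→(D,#,R)
state=D head=5 tape=1_###[_]_   (D,_)→(D,#,L)
state=D head=4 tape=1_##[#]#_   (D,#)→(A,0,L)
state=A head=3 tape=1_#[#]0#_   (A,#)→(C,0,S)
state=C head=3 tape=1_#[0]0#_   (C,0)→(C,1,R)
state=C head=4 tape=1_#1[0]#_   (C,0)→(C,1,R)
state=C head=5 tape=1_#11[#]_   (C,#)→(D,#,L)
state=D head=4 tape=1_#1[1]#_   (D,1)→(D,0,S)
state=D head=4 tape=1_#1[0]#_   (D,0)→(D,#,R)
state=D head=5 tape=1_#1#[#]_   (D,#)→(A,0,L)
state=A head=4 tape=1_#1[#]0_   (A,#)→(C,0,S)
state=C head=4 tape=1_#1[0]0_   (C,0)→(C,1,R)
state=C head=5 tape=1_#11[0]_   (C,0)→(C,1,R)
state=C head=6 tape=1_#111[_]
The non-blank tape span at halt is 1_#111.

1_#111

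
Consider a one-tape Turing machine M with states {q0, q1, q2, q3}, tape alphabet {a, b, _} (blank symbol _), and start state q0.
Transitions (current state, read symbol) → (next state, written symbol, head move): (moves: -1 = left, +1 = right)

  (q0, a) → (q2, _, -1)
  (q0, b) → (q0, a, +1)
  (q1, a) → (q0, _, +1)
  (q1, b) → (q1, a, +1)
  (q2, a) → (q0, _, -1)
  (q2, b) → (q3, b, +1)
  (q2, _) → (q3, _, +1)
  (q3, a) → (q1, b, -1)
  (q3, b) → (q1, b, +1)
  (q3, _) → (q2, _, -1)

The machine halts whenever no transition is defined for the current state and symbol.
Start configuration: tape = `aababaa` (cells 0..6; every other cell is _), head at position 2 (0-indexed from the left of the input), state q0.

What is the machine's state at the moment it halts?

q0

q0 | _aa[b]abaa   read b → write a, move +1, go to q0
q0 | _aaa[a]baa   read a → write _, move -1, go to q2
q2 | _aa[a]_baa   read a → write _, move -1, go to q0
q0 | _a[a]__baa   read a → write _, move -1, go to q2
q2 | _[a]___baa   read a → write _, move -1, go to q0
q0 | [_]____baa
No transition is defined for (q0, _); M halts in state q0.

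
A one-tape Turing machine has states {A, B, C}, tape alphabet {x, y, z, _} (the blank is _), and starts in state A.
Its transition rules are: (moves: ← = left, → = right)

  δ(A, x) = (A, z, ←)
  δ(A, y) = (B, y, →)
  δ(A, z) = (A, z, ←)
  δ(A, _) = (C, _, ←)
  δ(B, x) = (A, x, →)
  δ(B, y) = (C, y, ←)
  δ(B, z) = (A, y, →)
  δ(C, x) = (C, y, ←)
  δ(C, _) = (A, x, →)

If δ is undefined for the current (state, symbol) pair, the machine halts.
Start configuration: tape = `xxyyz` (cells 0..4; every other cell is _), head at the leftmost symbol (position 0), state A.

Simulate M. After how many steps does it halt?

state=A head=0 tape=___[x]xyyz   (A,x)→(A,z,←)
state=A head=-1 tape=__[_]zxyyz   (A,_)→(C,_,←)
state=C head=-2 tape=_[_]_zxyyz   (C,_)→(A,x,→)
state=A head=-1 tape=_x[_]zxyyz   (A,_)→(C,_,←)
state=C head=-2 tape=_[x]_zxyyz   (C,x)→(C,y,←)
state=C head=-3 tape=[_]y_zxyyz   (C,_)→(A,x,→)
state=A head=-2 tape=x[y]_zxyyz   (A,y)→(B,y,→)
state=B head=-1 tape=xy[_]zxyyz
M halts after 7 transitions.

7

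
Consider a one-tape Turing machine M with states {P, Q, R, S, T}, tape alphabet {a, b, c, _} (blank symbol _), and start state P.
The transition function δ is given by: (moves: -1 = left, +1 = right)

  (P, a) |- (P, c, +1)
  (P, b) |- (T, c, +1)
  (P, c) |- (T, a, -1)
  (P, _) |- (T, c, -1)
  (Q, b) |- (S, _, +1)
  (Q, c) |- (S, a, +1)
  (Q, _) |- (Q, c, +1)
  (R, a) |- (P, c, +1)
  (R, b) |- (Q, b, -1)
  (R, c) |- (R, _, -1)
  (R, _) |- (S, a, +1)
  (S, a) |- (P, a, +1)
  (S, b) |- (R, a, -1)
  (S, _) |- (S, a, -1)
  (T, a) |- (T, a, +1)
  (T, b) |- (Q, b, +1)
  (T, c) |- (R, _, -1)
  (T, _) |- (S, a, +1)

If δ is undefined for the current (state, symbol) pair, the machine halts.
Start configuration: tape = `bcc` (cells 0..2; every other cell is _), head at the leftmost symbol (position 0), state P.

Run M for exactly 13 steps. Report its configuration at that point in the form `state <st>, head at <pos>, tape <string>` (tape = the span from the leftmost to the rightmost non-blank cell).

state S, head at -1, tape a_ccc

P | __[b]cc   read b → write c, move +1, go to T
T | __c[c]c   read c → write _, move -1, go to R
R | __[c]_c   read c → write _, move -1, go to R
R | _[_]__c   read _ → write a, move +1, go to S
S | _a[_]_c   read _ → write a, move -1, go to S
S | _[a]a_c   read a → write a, move +1, go to P
P | _a[a]_c   read a → write c, move +1, go to P
P | _ac[_]c   read _ → write c, move -1, go to T
T | _a[c]cc   read c → write _, move -1, go to R
R | _[a]_cc   read a → write c, move +1, go to P
P | _c[_]cc   read _ → write c, move -1, go to T
T | _[c]ccc   read c → write _, move -1, go to R
R | [_]_ccc   read _ → write a, move +1, go to S
S | a[_]ccc
After 13 steps: state S, head at -1, tape a_ccc.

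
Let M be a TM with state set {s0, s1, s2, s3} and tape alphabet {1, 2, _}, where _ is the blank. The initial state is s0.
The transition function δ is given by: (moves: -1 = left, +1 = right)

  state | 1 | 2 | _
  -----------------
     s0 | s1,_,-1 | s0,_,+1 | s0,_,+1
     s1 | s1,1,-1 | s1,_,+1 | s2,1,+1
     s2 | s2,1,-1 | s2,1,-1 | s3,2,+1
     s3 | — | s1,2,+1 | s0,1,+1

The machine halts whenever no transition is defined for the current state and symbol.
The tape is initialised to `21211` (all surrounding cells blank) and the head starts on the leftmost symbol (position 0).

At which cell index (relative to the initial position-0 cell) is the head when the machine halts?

0

s0 | _[2]1211   read 2 → write _, move +1, go to s0
s0 | __[1]211   read 1 → write _, move -1, go to s1
s1 | _[_]_211   read _ → write 1, move +1, go to s2
s2 | _1[_]211   read _ → write 2, move +1, go to s3
s3 | _12[2]11   read 2 → write 2, move +1, go to s1
s1 | _122[1]1   read 1 → write 1, move -1, go to s1
s1 | _12[2]11   read 2 → write _, move +1, go to s1
s1 | _12_[1]1   read 1 → write 1, move -1, go to s1
s1 | _12[_]11   read _ → write 1, move +1, go to s2
s2 | _121[1]1   read 1 → write 1, move -1, go to s2
s2 | _12[1]11   read 1 → write 1, move -1, go to s2
s2 | _1[2]111   read 2 → write 1, move -1, go to s2
s2 | _[1]1111   read 1 → write 1, move -1, go to s2
s2 | [_]11111   read _ → write 2, move +1, go to s3
s3 | 2[1]1111
At halt the head is at cell 0.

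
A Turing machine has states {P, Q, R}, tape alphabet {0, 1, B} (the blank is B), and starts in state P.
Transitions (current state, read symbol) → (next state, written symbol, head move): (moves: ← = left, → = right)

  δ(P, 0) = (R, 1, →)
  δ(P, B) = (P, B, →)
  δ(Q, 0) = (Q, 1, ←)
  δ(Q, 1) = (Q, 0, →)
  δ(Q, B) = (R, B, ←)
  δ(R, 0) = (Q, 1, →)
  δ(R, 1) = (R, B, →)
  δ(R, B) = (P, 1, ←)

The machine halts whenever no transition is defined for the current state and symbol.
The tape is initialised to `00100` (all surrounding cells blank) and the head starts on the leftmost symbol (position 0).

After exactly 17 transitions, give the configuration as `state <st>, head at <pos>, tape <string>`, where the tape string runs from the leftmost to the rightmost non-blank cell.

state Q, head at 5, tape 00000

P | [0]0100B   read 0 → write 1, move →, go to R
R | 1[0]100B   read 0 → write 1, move →, go to Q
Q | 11[1]00B   read 1 → write 0, move →, go to Q
Q | 110[0]0B   read 0 → write 1, move ←, go to Q
Q | 11[0]10B   read 0 → write 1, move ←, go to Q
Q | 1[1]110B   read 1 → write 0, move →, go to Q
Q | 10[1]10B   read 1 → write 0, move →, go to Q
Q | 100[1]0B   read 1 → write 0, move →, go to Q
Q | 1000[0]B   read 0 → write 1, move ←, go to Q
Q | 100[0]1B   read 0 → write 1, move ←, go to Q
Q | 10[0]11B   read 0 → write 1, move ←, go to Q
Q | 1[0]111B   read 0 → write 1, move ←, go to Q
Q | [1]1111B   read 1 → write 0, move →, go to Q
Q | 0[1]111B   read 1 → write 0, move →, go to Q
Q | 00[1]11B   read 1 → write 0, move →, go to Q
Q | 000[1]1B   read 1 → write 0, move →, go to Q
Q | 0000[1]B   read 1 → write 0, move →, go to Q
Q | 00000[B]
After 17 steps: state Q, head at 5, tape 00000.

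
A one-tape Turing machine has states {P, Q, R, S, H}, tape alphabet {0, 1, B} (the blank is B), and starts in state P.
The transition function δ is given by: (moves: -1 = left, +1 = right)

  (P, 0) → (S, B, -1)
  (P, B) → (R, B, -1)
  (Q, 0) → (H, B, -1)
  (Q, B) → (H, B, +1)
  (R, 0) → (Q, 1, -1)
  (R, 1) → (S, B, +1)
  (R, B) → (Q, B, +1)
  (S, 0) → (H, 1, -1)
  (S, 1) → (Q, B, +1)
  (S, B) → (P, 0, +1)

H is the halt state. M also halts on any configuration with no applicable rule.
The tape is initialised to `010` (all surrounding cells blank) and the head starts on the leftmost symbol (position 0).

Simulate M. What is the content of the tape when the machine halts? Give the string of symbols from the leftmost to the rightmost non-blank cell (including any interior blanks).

P | BB[0]10   read 0 → write B, move -1, go to S
S | B[B]B10   read B → write 0, move +1, go to P
P | B0[B]10   read B → write B, move -1, go to R
R | B[0]B10   read 0 → write 1, move -1, go to Q
Q | [B]1B10   read B → write B, move +1, go to H
H | B[1]B10
The non-blank tape span at halt is 1B10.

1B10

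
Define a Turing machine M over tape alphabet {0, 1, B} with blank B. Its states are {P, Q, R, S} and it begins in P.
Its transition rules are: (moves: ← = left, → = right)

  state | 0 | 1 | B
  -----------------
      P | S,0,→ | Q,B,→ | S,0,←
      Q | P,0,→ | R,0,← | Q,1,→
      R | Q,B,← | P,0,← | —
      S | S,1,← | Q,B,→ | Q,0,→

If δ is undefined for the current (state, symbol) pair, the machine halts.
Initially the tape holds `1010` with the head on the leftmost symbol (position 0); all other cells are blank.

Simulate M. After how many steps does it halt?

P | B[1]010B   read 1 → write B, move →, go to Q
Q | BB[0]10B   read 0 → write 0, move →, go to P
P | BB0[1]0B   read 1 → write B, move →, go to Q
Q | BB0B[0]B   read 0 → write 0, move →, go to P
P | BB0B0[B]   read B → write 0, move ←, go to S
S | BB0B[0]0   read 0 → write 1, move ←, go to S
S | BB0[B]10   read B → write 0, move →, go to Q
Q | BB00[1]0   read 1 → write 0, move ←, go to R
R | BB0[0]00   read 0 → write B, move ←, go to Q
Q | BB[0]B00   read 0 → write 0, move →, go to P
P | BB0[B]00   read B → write 0, move ←, go to S
S | BB[0]000   read 0 → write 1, move ←, go to S
S | B[B]1000   read B → write 0, move →, go to Q
Q | B0[1]000   read 1 → write 0, move ←, go to R
R | B[0]0000   read 0 → write B, move ←, go to Q
Q | [B]B0000   read B → write 1, move →, go to Q
Q | 1[B]0000   read B → write 1, move →, go to Q
Q | 11[0]000   read 0 → write 0, move →, go to P
P | 110[0]00   read 0 → write 0, move →, go to S
S | 1100[0]0   read 0 → write 1, move ←, go to S
S | 110[0]10   read 0 → write 1, move ←, go to S
S | 11[0]110   read 0 → write 1, move ←, go to S
S | 1[1]1110   read 1 → write B, move →, go to Q
Q | 1B[1]110   read 1 → write 0, move ←, go to R
R | 1[B]0110
M halts after 24 transitions.

24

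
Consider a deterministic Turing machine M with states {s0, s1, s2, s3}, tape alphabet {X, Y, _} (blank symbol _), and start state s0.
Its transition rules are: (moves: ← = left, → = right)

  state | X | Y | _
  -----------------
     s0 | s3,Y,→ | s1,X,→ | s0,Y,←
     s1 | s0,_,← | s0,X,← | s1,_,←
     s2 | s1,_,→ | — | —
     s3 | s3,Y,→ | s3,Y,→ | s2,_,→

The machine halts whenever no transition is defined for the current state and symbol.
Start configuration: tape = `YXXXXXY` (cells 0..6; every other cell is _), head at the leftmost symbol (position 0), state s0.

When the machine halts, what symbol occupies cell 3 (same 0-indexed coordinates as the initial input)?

Y

s0 | [Y]XXXXXY   read Y → write X, move →, go to s1
s1 | X[X]XXXXY   read X → write _, move ←, go to s0
s0 | [X]_XXXXY   read X → write Y, move →, go to s3
s3 | Y[_]XXXXY   read _ → write _, move →, go to s2
s2 | Y_[X]XXXY   read X → write _, move →, go to s1
s1 | Y__[X]XXY   read X → write _, move ←, go to s0
s0 | Y_[_]_XXY   read _ → write Y, move ←, go to s0
s0 | Y[_]Y_XXY   read _ → write Y, move ←, go to s0
s0 | [Y]YY_XXY   read Y → write X, move →, go to s1
s1 | X[Y]Y_XXY   read Y → write X, move ←, go to s0
s0 | [X]XY_XXY   read X → write Y, move →, go to s3
s3 | Y[X]Y_XXY   read X → write Y, move →, go to s3
s3 | YY[Y]_XXY   read Y → write Y, move →, go to s3
s3 | YYY[_]XXY   read _ → write _, move →, go to s2
s2 | YYY_[X]XY   read X → write _, move →, go to s1
s1 | YYY__[X]Y   read X → write _, move ←, go to s0
s0 | YYY_[_]_Y   read _ → write Y, move ←, go to s0
s0 | YYY[_]Y_Y   read _ → write Y, move ←, go to s0
s0 | YY[Y]YY_Y   read Y → write X, move →, go to s1
s1 | YYX[Y]Y_Y   read Y → write X, move ←, go to s0
s0 | YY[X]XY_Y   read X → write Y, move →, go to s3
s3 | YYY[X]Y_Y   read X → write Y, move →, go to s3
s3 | YYYY[Y]_Y   read Y → write Y, move →, go to s3
s3 | YYYYY[_]Y   read _ → write _, move →, go to s2
s2 | YYYYY_[Y]
Cell 3 holds Y when M halts.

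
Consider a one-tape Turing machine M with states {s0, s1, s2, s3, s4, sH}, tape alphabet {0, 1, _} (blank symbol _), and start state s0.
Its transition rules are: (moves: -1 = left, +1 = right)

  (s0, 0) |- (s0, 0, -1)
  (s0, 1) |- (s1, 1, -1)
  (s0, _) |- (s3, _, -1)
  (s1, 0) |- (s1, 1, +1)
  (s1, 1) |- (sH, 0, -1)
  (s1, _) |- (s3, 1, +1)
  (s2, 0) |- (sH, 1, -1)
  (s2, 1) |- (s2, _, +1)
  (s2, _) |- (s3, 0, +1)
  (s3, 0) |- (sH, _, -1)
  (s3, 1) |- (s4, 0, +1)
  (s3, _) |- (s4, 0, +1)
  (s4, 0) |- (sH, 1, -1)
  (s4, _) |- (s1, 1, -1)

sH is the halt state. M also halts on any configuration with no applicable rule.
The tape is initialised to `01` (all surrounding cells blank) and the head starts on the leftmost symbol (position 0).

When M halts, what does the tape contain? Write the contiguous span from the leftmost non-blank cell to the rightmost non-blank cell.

s0 | __[0]1   read 0 → write 0, move -1, go to s0
s0 | _[_]01   read _ → write _, move -1, go to s3
s3 | [_]_01   read _ → write 0, move +1, go to s4
s4 | 0[_]01   read _ → write 1, move -1, go to s1
s1 | [0]101   read 0 → write 1, move +1, go to s1
s1 | 1[1]01   read 1 → write 0, move -1, go to sH
sH | [1]001
The non-blank tape span at halt is 1001.

1001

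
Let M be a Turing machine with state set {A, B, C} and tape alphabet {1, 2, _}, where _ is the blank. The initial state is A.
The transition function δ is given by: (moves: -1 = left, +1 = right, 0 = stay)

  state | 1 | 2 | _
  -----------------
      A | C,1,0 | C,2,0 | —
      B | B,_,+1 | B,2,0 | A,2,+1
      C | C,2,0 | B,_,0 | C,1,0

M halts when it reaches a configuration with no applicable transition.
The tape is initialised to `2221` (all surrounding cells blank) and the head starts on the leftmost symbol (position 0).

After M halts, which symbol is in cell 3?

A | [2]221_   read 2 → write 2, move 0, go to C
C | [2]221_   read 2 → write _, move 0, go to B
B | [_]221_   read _ → write 2, move +1, go to A
A | 2[2]21_   read 2 → write 2, move 0, go to C
C | 2[2]21_   read 2 → write _, move 0, go to B
B | 2[_]21_   read _ → write 2, move +1, go to A
A | 22[2]1_   read 2 → write 2, move 0, go to C
C | 22[2]1_   read 2 → write _, move 0, go to B
B | 22[_]1_   read _ → write 2, move +1, go to A
A | 222[1]_   read 1 → write 1, move 0, go to C
C | 222[1]_   read 1 → write 2, move 0, go to C
C | 222[2]_   read 2 → write _, move 0, go to B
B | 222[_]_   read _ → write 2, move +1, go to A
A | 2222[_]
Cell 3 holds 2 when M halts.

2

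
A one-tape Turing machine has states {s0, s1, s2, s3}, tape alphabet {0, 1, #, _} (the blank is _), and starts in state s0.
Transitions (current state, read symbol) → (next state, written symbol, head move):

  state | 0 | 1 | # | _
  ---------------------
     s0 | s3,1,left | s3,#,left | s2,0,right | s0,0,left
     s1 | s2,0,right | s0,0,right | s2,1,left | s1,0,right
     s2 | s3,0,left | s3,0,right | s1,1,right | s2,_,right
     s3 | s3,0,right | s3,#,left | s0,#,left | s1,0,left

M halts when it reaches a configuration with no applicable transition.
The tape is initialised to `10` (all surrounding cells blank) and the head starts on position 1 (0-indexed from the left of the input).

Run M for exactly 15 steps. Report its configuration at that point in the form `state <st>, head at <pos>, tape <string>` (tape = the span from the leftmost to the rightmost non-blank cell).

state s3, head at -2, tape 0##10

s0 | __1[0]_   read 0 → write 1, move left, go to s3
s3 | __[1]1_   read 1 → write #, move left, go to s3
s3 | _[_]#1_   read _ → write 0, move left, go to s1
s1 | [_]0#1_   read _ → write 0, move right, go to s1
s1 | 0[0]#1_   read 0 → write 0, move right, go to s2
s2 | 00[#]1_   read # → write 1, move right, go to s1
s1 | 001[1]_   read 1 → write 0, move right, go to s0
s0 | 0010[_]   read _ → write 0, move left, go to s0
s0 | 001[0]0   read 0 → write 1, move left, go to s3
s3 | 00[1]10   read 1 → write #, move left, go to s3
s3 | 0[0]#10   read 0 → write 0, move right, go to s3
s3 | 00[#]10   read # → write #, move left, go to s0
s0 | 0[0]#10   read 0 → write 1, move left, go to s3
s3 | [0]1#10   read 0 → write 0, move right, go to s3
s3 | 0[1]#10   read 1 → write #, move left, go to s3
s3 | [0]##10
After 15 steps: state s3, head at -2, tape 0##10.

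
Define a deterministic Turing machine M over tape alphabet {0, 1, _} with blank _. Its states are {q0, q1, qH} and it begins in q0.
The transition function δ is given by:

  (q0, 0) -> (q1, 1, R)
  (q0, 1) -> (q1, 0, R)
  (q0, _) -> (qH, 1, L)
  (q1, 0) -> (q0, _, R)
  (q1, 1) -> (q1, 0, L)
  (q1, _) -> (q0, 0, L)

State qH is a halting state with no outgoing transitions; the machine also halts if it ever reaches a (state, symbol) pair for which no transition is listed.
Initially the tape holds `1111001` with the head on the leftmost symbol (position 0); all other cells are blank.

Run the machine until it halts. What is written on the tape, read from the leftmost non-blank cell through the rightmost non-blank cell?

10001001

state=q0 head=0 tape=__[1]111001   (q0,1)→(q1,0,R)
state=q1 head=1 tape=__0[1]11001   (q1,1)→(q1,0,L)
state=q1 head=0 tape=__[0]011001   (q1,0)→(q0,_,R)
state=q0 head=1 tape=___[0]11001   (q0,0)→(q1,1,R)
state=q1 head=2 tape=___1[1]1001   (q1,1)→(q1,0,L)
state=q1 head=1 tape=___[1]01001   (q1,1)→(q1,0,L)
state=q1 head=0 tape=__[_]001001   (q1,_)→(q0,0,L)
state=q0 head=-1 tape=_[_]0001001   (q0,_)→(qH,1,L)
state=qH head=-2 tape=[_]10001001
The non-blank tape span at halt is 10001001.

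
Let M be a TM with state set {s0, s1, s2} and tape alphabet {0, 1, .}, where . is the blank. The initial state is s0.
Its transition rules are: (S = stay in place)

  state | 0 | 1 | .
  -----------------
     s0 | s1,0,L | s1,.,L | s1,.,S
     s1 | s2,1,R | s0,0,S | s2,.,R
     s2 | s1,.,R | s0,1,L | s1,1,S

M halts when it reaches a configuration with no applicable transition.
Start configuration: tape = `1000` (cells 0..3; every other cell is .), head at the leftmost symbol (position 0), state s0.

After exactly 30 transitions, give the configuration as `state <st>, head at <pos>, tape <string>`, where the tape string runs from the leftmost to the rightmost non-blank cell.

state s0, head at 5, tape 1...00

s0 | .[1]000...   read 1 → write ., move L, go to s1
s1 | [.].000...   read . → write ., move R, go to s2
s2 | .[.]000...   read . → write 1, move S, go to s1
s1 | .[1]000...   read 1 → write 0, move S, go to s0
s0 | .[0]000...   read 0 → write 0, move L, go to s1
s1 | [.]0000...   read . → write ., move R, go to s2
s2 | .[0]000...   read 0 → write ., move R, go to s1
s1 | ..[0]00...   read 0 → write 1, move R, go to s2
s2 | ..1[0]0...   read 0 → write ., move R, go to s1
s1 | ..1.[0]...   read 0 → write 1, move R, go to s2
s2 | ..1.1[.]..   read . → write 1, move S, go to s1
s1 | ..1.1[1]..   read 1 → write 0, move S, go to s0
s0 | ..1.1[0]..   read 0 → write 0, move L, go to s1
s1 | ..1.[1]0..   read 1 → write 0, move S, go to s0
s0 | ..1.[0]0..   read 0 → write 0, move L, go to s1
s1 | ..1[.]00..   read . → write ., move R, go to s2
s2 | ..1.[0]0..   read 0 → write ., move R, go to s1
s1 | ..1..[0]..   read 0 → write 1, move R, go to s2
s2 | ..1..1[.].   read . → write 1, move S, go to s1
s1 | ..1..1[1].   read 1 → write 0, move S, go to s0
s0 | ..1..1[0].   read 0 → write 0, move L, go to s1
s1 | ..1..[1]0.   read 1 → write 0, move S, go to s0
s0 | ..1..[0]0.   read 0 → write 0, move L, go to s1
s1 | ..1.[.]00.   read . → write ., move R, go to s2
s2 | ..1..[0]0.   read 0 → write ., move R, go to s1
s1 | ..1...[0].   read 0 → write 1, move R, go to s2
s2 | ..1...1[.]   read . → write 1, move S, go to s1
s1 | ..1...1[1]   read 1 → write 0, move S, go to s0
s0 | ..1...1[0]   read 0 → write 0, move L, go to s1
s1 | ..1...[1]0   read 1 → write 0, move S, go to s0
s0 | ..1...[0]0
After 30 steps: state s0, head at 5, tape 1...00.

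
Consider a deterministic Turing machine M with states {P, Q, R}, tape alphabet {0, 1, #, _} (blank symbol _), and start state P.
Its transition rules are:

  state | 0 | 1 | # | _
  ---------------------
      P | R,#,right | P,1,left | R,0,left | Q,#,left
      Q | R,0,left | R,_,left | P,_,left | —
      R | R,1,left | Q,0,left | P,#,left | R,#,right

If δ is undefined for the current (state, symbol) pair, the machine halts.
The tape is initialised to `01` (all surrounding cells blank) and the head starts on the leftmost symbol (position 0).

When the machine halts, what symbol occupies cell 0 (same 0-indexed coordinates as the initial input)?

P | __[0]1   read 0 → write #, move right, go to R
R | __#[1]   read 1 → write 0, move left, go to Q
Q | __[#]0   read # → write _, move left, go to P
P | _[_]_0   read _ → write #, move left, go to Q
Q | [_]#_0
Cell 0 holds _ when M halts.

_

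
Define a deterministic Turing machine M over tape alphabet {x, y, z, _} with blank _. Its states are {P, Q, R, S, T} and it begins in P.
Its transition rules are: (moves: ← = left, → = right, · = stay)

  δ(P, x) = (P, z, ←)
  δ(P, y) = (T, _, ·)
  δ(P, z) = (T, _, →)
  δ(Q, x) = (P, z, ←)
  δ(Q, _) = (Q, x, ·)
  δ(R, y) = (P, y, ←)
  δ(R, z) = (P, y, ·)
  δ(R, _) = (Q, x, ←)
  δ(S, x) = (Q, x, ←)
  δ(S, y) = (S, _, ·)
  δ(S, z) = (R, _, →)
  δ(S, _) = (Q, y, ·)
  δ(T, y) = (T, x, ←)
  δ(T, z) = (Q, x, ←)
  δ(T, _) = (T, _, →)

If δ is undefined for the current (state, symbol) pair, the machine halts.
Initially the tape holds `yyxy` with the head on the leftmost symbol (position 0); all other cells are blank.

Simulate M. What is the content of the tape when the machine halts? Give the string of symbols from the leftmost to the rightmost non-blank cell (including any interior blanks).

P | [y]yxy   read y → write _, move ·, go to T
T | [_]yxy   read _ → write _, move →, go to T
T | _[y]xy   read y → write x, move ←, go to T
T | [_]xxy   read _ → write _, move →, go to T
T | _[x]xy
The non-blank tape span at halt is xxy.

xxy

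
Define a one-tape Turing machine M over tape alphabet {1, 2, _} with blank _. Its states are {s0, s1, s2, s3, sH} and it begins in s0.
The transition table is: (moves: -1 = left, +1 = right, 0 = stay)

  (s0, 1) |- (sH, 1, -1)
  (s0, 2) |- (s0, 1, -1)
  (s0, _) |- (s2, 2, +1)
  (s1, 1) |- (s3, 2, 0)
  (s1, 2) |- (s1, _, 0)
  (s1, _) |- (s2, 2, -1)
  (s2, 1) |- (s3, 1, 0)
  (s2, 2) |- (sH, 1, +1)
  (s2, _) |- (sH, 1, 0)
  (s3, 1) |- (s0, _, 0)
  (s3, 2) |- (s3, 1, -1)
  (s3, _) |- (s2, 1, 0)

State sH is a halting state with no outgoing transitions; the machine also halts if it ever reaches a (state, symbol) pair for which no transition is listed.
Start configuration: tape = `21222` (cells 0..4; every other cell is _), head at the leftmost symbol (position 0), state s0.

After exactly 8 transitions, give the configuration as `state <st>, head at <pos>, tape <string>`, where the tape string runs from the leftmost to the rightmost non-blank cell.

state=s0 head=0 tape=_[2]1222   (s0,2)→(s0,1,-1)
state=s0 head=-1 tape=[_]11222   (s0,_)→(s2,2,+1)
state=s2 head=0 tape=2[1]1222   (s2,1)→(s3,1,0)
state=s3 head=0 tape=2[1]1222   (s3,1)→(s0,_,0)
state=s0 head=0 tape=2[_]1222   (s0,_)→(s2,2,+1)
state=s2 head=1 tape=22[1]222   (s2,1)→(s3,1,0)
state=s3 head=1 tape=22[1]222   (s3,1)→(s0,_,0)
state=s0 head=1 tape=22[_]222   (s0,_)→(s2,2,+1)
state=s2 head=2 tape=222[2]22
After 8 steps: state s2, head at 2, tape 222222.

state s2, head at 2, tape 222222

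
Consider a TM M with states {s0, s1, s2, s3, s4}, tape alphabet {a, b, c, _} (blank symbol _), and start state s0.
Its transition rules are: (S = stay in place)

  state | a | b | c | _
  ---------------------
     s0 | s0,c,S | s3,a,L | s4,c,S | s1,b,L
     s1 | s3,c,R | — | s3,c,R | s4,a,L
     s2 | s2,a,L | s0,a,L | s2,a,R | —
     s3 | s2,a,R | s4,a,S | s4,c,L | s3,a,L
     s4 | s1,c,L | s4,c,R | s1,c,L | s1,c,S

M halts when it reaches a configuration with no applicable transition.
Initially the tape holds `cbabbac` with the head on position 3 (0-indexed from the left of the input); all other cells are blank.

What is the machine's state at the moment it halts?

s2

s0 | ___cba[b]bac   read b → write a, move L, go to s3
s3 | ___cb[a]abac   read a → write a, move R, go to s2
s2 | ___cba[a]bac   read a → write a, move L, go to s2
s2 | ___cb[a]abac   read a → write a, move L, go to s2
s2 | ___c[b]aabac   read b → write a, move L, go to s0
s0 | ___[c]aaabac   read c → write c, move S, go to s4
s4 | ___[c]aaabac   read c → write c, move L, go to s1
s1 | __[_]caaabac   read _ → write a, move L, go to s4
s4 | _[_]acaaabac   read _ → write c, move S, go to s1
s1 | _[c]acaaabac   read c → write c, move R, go to s3
s3 | _c[a]caaabac   read a → write a, move R, go to s2
s2 | _ca[c]aaabac   read c → write a, move R, go to s2
s2 | _caa[a]aabac   read a → write a, move L, go to s2
s2 | _ca[a]aaabac   read a → write a, move L, go to s2
s2 | _c[a]aaaabac   read a → write a, move L, go to s2
s2 | _[c]aaaaabac   read c → write a, move R, go to s2
s2 | _a[a]aaaabac   read a → write a, move L, go to s2
s2 | _[a]aaaaabac   read a → write a, move L, go to s2
s2 | [_]aaaaaabac
No transition is defined for (s2, _); M halts in state s2.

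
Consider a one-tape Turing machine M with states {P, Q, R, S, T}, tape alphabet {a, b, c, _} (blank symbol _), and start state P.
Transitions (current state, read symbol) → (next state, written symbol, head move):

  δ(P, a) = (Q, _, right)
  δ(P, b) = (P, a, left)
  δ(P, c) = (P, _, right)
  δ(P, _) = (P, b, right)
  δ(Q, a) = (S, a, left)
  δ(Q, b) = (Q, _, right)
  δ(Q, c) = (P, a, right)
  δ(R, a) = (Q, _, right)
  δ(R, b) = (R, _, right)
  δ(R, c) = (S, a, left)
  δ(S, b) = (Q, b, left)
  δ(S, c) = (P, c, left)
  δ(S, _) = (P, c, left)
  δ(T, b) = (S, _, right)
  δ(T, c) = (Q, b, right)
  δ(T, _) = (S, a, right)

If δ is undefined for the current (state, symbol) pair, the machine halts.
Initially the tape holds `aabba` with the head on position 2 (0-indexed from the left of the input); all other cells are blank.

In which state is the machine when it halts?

Q

state=P head=2 tape=aa[b]ba_   (P,b)→(P,a,left)
state=P head=1 tape=a[a]aba_   (P,a)→(Q,_,right)
state=Q head=2 tape=a_[a]ba_   (Q,a)→(S,a,left)
state=S head=1 tape=a[_]aba_   (S,_)→(P,c,left)
state=P head=0 tape=[a]caba_   (P,a)→(Q,_,right)
state=Q head=1 tape=_[c]aba_   (Q,c)→(P,a,right)
state=P head=2 tape=_a[a]ba_   (P,a)→(Q,_,right)
state=Q head=3 tape=_a_[b]a_   (Q,b)→(Q,_,right)
state=Q head=4 tape=_a__[a]_   (Q,a)→(S,a,left)
state=S head=3 tape=_a_[_]a_   (S,_)→(P,c,left)
state=P head=2 tape=_a[_]ca_   (P,_)→(P,b,right)
state=P head=3 tape=_ab[c]a_   (P,c)→(P,_,right)
state=P head=4 tape=_ab_[a]_   (P,a)→(Q,_,right)
state=Q head=5 tape=_ab__[_]
No transition is defined for (Q, _); M halts in state Q.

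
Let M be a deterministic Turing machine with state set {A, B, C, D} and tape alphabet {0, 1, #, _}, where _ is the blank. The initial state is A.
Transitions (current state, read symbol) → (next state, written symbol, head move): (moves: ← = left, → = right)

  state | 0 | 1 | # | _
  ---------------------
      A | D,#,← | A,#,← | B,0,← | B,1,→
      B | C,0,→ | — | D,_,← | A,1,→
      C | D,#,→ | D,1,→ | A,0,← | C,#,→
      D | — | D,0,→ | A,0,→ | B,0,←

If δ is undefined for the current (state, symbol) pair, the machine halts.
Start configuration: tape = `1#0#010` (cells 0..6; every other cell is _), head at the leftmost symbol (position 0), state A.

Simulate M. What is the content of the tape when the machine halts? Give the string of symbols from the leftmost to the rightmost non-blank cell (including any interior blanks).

state=A head=0 tape=_[1]#0#010   (A,1)→(A,#,←)
state=A head=-1 tape=[_]##0#010   (A,_)→(B,1,→)
state=B head=0 tape=1[#]#0#010   (B,#)→(D,_,←)
state=D head=-1 tape=[1]_#0#010   (D,1)→(D,0,→)
state=D head=0 tape=0[_]#0#010   (D,_)→(B,0,←)
state=B head=-1 tape=[0]0#0#010   (B,0)→(C,0,→)
state=C head=0 tape=0[0]#0#010   (C,0)→(D,#,→)
state=D head=1 tape=0#[#]0#010   (D,#)→(A,0,→)
state=A head=2 tape=0#0[0]#010   (A,0)→(D,#,←)
state=D head=1 tape=0#[0]##010
The non-blank tape span at halt is 0#0##010.

0#0##010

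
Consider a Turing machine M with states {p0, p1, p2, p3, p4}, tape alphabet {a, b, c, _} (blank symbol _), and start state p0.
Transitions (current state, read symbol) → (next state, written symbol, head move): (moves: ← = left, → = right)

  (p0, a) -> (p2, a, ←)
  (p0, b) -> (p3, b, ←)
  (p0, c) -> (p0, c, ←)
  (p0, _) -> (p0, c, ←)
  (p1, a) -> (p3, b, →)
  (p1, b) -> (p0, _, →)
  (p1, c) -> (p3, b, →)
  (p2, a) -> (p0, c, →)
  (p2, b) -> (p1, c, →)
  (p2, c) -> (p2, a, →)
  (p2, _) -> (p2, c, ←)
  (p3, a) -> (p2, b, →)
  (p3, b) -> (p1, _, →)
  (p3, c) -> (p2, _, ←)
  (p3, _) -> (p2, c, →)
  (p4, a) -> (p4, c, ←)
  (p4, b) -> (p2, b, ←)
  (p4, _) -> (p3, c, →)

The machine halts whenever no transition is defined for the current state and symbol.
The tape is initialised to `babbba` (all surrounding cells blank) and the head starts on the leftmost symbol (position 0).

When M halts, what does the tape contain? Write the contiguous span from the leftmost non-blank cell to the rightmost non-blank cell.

p0 | _[b]abbba___   read b → write b, move ←, go to p3
p3 | [_]babbba___   read _ → write c, move →, go to p2
p2 | c[b]abbba___   read b → write c, move →, go to p1
p1 | cc[a]bbba___   read a → write b, move →, go to p3
p3 | ccb[b]bba___   read b → write _, move →, go to p1
p1 | ccb_[b]ba___   read b → write _, move →, go to p0
p0 | ccb__[b]a___   read b → write b, move ←, go to p3
p3 | ccb_[_]ba___   read _ → write c, move →, go to p2
p2 | ccb_c[b]a___   read b → write c, move →, go to p1
p1 | ccb_cc[a]___   read a → write b, move →, go to p3
p3 | ccb_ccb[_]__   read _ → write c, move →, go to p2
p2 | ccb_ccbc[_]_   read _ → write c, move ←, go to p2
p2 | ccb_ccb[c]c_   read c → write a, move →, go to p2
p2 | ccb_ccba[c]_   read c → write a, move →, go to p2
p2 | ccb_ccbaa[_]   read _ → write c, move ←, go to p2
p2 | ccb_ccba[a]c   read a → write c, move →, go to p0
p0 | ccb_ccbac[c]   read c → write c, move ←, go to p0
p0 | ccb_ccba[c]c   read c → write c, move ←, go to p0
p0 | ccb_ccb[a]cc   read a → write a, move ←, go to p2
p2 | ccb_cc[b]acc   read b → write c, move →, go to p1
p1 | ccb_ccc[a]cc   read a → write b, move →, go to p3
p3 | ccb_cccb[c]c   read c → write _, move ←, go to p2
p2 | ccb_ccc[b]_c   read b → write c, move →, go to p1
p1 | ccb_cccc[_]c
The non-blank tape span at halt is ccb_cccc_c.

ccb_cccc_c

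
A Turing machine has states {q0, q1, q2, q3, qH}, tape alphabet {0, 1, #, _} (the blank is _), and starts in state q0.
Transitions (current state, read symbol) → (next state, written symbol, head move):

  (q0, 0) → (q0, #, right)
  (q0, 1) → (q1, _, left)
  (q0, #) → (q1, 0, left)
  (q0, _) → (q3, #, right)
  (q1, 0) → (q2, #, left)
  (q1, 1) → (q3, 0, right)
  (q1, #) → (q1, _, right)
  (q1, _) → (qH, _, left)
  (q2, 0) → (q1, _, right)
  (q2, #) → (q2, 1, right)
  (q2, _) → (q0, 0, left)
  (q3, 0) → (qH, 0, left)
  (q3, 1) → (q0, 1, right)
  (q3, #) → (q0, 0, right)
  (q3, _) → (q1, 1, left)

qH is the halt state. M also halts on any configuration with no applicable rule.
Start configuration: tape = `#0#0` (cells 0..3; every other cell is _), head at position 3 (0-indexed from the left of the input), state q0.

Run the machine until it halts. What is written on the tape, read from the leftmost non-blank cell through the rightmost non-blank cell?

state=q0 head=3 tape=_#0#[0]___   (q0,0)→(q0,#,right)
state=q0 head=4 tape=_#0##[_]__   (q0,_)→(q3,#,right)
state=q3 head=5 tape=_#0###[_]_   (q3,_)→(q1,1,left)
state=q1 head=4 tape=_#0##[#]1_   (q1,#)→(q1,_,right)
state=q1 head=5 tape=_#0##_[1]_   (q1,1)→(q3,0,right)
state=q3 head=6 tape=_#0##_0[_]   (q3,_)→(q1,1,left)
state=q1 head=5 tape=_#0##_[0]1   (q1,0)→(q2,#,left)
state=q2 head=4 tape=_#0##[_]#1   (q2,_)→(q0,0,left)
state=q0 head=3 tape=_#0#[#]0#1   (q0,#)→(q1,0,left)
state=q1 head=2 tape=_#0[#]00#1   (q1,#)→(q1,_,right)
state=q1 head=3 tape=_#0_[0]0#1   (q1,0)→(q2,#,left)
state=q2 head=2 tape=_#0[_]#0#1   (q2,_)→(q0,0,left)
state=q0 head=1 tape=_#[0]0#0#1   (q0,0)→(q0,#,right)
state=q0 head=2 tape=_##[0]#0#1   (q0,0)→(q0,#,right)
state=q0 head=3 tape=_###[#]0#1   (q0,#)→(q1,0,left)
state=q1 head=2 tape=_##[#]00#1   (q1,#)→(q1,_,right)
state=q1 head=3 tape=_##_[0]0#1   (q1,0)→(q2,#,left)
state=q2 head=2 tape=_##[_]#0#1   (q2,_)→(q0,0,left)
state=q0 head=1 tape=_#[#]0#0#1   (q0,#)→(q1,0,left)
state=q1 head=0 tape=_[#]00#0#1   (q1,#)→(q1,_,right)
state=q1 head=1 tape=__[0]0#0#1   (q1,0)→(q2,#,left)
state=q2 head=0 tape=_[_]#0#0#1   (q2,_)→(q0,0,left)
state=q0 head=-1 tape=[_]0#0#0#1   (q0,_)→(q3,#,right)
state=q3 head=0 tape=#[0]#0#0#1   (q3,0)→(qH,0,left)
state=qH head=-1 tape=[#]0#0#0#1
The non-blank tape span at halt is #0#0#0#1.

#0#0#0#1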